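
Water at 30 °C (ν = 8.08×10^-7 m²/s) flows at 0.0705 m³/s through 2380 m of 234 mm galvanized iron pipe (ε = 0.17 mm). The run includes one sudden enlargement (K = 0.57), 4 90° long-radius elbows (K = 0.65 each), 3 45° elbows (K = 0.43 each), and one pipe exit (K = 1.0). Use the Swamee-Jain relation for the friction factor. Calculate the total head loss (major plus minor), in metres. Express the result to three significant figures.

V = 4Q/(πD²) = 1.639 m/s; V²/2g = 0.1370 m
Re = 4.75×10^5, ε/D = 7.26×10^-4 → f = 0.01910 (Swamee-Jain)
Major: h_f = f(L/D)·V²/2g = 0.01910·10171·0.1370 = 26.61 m
Minor: ΣK = 5.46; h_m = ΣK·V²/2g = 0.7479 m
Total H_L = 26.61 + 0.7479 = 27.36 m

H_L ≈ 27.4 m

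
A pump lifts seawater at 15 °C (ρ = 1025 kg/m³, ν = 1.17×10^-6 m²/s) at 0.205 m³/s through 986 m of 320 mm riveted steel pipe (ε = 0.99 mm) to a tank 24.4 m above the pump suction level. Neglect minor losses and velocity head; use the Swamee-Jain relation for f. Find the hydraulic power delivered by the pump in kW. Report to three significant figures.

V = 4Q/(πD²) = 2.549 m/s; Re = 6.97×10^5; ε/D = 0.00309; f = 0.02667
h_f = f(L/D)V²/2g = 27.21 m
Total head H = z + h_f = 24.4 + 27.21 = 51.61 m
P_hyd = ρgQH = 1025·9.81·0.205·51.61 = 106.4 kW

P_hyd ≈ 106 kW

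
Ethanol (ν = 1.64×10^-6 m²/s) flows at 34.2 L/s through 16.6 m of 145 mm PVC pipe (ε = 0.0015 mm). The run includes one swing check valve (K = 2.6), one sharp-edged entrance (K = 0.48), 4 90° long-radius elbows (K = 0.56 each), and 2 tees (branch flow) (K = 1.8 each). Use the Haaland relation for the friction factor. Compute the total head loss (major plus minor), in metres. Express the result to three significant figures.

H_L ≈ 2.35 m

V = 4Q/(πD²) = 2.071 m/s; V²/2g = 0.2186 m
Re = 1.83×10^5, ε/D = 1.03×10^-5 → f = 0.01583 (Haaland)
Major: h_f = f(L/D)·V²/2g = 0.01583·114.5·0.2186 = 0.3961 m
Minor: ΣK = 8.92; h_m = ΣK·V²/2g = 1.950 m
Total H_L = 0.3961 + 1.950 = 2.346 m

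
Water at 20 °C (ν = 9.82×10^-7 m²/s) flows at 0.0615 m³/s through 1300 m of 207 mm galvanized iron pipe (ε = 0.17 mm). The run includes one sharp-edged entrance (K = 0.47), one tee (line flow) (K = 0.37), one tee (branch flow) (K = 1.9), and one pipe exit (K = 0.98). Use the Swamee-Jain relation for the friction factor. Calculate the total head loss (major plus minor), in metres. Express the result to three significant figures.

H_L ≈ 21.7 m

V = 4Q/(πD²) = 1.827 m/s; V²/2g = 0.1702 m
Re = 3.85×10^5, ε/D = 8.21×10^-4 → f = 0.01973 (Swamee-Jain)
Major: h_f = f(L/D)·V²/2g = 0.01973·6280·0.1702 = 21.10 m
Minor: ΣK = 3.72; h_m = ΣK·V²/2g = 0.6332 m
Total H_L = 21.10 + 0.6332 = 21.73 m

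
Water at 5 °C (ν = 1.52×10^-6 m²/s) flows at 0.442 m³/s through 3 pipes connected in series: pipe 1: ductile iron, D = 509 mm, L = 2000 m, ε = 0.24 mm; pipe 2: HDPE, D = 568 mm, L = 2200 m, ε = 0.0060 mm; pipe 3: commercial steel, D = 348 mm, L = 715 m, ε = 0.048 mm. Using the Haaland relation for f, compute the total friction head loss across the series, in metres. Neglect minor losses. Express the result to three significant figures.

H ≈ 55.0 m

Pipe 1: V = 2.172 m/s, Re = 7.27×10^5, ε/D = 4.72×10^-4, f = 0.01714, h_1 = f(L/D)V²/2g = 16.19 m
Pipe 2: V = 1.744 m/s, Re = 6.52×10^5, ε/D = 1.06×10^-5, f = 0.01261, h_2 = f(L/D)V²/2g = 7.574 m
Pipe 3: V = 4.647 m/s, Re = 1.06×10^6, ε/D = 1.38×10^-4, f = 0.01380, h_3 = f(L/D)V²/2g = 31.20 m
Series → Q common, losses add: H = Σh = 54.96 m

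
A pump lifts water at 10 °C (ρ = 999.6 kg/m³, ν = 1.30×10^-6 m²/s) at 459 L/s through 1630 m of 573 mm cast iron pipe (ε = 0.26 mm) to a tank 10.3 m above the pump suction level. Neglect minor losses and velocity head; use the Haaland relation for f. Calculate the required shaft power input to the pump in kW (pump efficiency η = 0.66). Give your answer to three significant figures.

P_shaft ≈ 123 kW

V = 4Q/(πD²) = 1.780 m/s; Re = 7.85×10^5; ε/D = 4.54×10^-4; f = 0.01697
h_f = f(L/D)V²/2g = 7.795 m
Total head H = z + h_f = 10.3 + 7.795 = 18.09 m
P_hyd = ρgQH = 999.6·9.81·0.459·18.09 = 81.44 kW
P_shaft = P_hyd/η = 81.44/0.66 = 123.4 kW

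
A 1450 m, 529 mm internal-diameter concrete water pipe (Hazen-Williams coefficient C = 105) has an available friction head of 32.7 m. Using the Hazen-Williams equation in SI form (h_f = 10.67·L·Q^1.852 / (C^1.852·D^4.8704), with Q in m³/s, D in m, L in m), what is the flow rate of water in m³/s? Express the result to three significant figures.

Rearranging: Q = [h_f·C^1.852·D^4.8704 / (10.67·L)]^(1/1.852)
Q = [32.7·105^1.852·0.529^4.8704 / (10.67·1450)]^0.540 = 0.7072 m³/s

Q ≈ 0.707 m³/s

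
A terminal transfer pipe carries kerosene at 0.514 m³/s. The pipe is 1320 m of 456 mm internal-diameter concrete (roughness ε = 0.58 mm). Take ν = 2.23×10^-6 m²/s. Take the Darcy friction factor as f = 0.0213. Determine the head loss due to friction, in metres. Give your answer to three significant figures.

h_f ≈ 31.1 m

V = 4Q/(πD²) = 4·0.514/(π·0.456²) = 3.147 m/s
h_f = f(L/D)V²/(2g) = 0.02130·(1320/0.456)·3.147²/(2·9.81) = 31.13 m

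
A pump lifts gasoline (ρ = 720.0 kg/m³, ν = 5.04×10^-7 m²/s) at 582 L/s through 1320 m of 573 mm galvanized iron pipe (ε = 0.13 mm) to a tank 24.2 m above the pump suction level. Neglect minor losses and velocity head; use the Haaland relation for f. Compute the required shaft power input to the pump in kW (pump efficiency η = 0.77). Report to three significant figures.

V = 4Q/(πD²) = 2.257 m/s; Re = 2.57×10^6; ε/D = 2.27×10^-4; f = 0.01444
h_f = f(L/D)V²/2g = 8.635 m
Total head H = z + h_f = 24.2 + 8.635 = 32.83 m
P_hyd = ρgQH = 720.0·9.81·0.582·32.83 = 135.0 kW
P_shaft = P_hyd/η = 135.0/0.77 = 175.3 kW

P_shaft ≈ 175 kW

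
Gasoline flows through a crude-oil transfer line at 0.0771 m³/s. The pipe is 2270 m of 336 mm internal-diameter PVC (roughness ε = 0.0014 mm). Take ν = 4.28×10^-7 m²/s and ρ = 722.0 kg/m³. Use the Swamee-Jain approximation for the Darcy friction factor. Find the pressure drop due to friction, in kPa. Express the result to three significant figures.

V = 4Q/(πD²) = 4·0.0771/(π·0.336²) = 0.8695 m/s
Re = VD/ν = 0.8695·0.336/4.28×10^-7 = 6.83×10^5 → turbulent
ε/D = 0.0014/336 = 4.17×10^-6
Swamee-Jain: f = 0.01247
h_f = f(L/D)V²/(2g) = 0.01247·(2270/0.336)·0.8695²/(2·9.81) = 3.247 m
Δp = ρg·h_f = 722.0·9.81·3.247 = 23.00 kPa

Δp ≈ 23.0 kPa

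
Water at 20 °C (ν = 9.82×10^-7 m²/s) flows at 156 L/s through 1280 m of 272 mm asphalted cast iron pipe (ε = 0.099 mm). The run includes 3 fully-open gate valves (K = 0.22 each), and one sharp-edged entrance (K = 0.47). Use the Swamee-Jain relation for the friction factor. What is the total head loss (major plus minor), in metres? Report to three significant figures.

V = 4Q/(πD²) = 2.685 m/s; V²/2g = 0.3674 m
Re = 7.44×10^5, ε/D = 3.64×10^-4 → f = 0.01650 (Swamee-Jain)
Major: h_f = f(L/D)·V²/2g = 0.01650·4706·0.3674 = 28.53 m
Minor: ΣK = 1.13; h_m = ΣK·V²/2g = 0.4151 m
Total H_L = 28.53 + 0.4151 = 28.95 m

H_L ≈ 28.9 m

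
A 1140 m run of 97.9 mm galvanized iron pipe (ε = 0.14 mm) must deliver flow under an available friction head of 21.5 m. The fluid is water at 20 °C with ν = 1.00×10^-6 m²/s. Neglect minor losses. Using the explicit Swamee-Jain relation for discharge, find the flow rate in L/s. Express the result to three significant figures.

Swamee-Jain (Type II): Q = -0.965·√(gD⁵h_f/L)·ln[ε/(3.7D) + √(3.17ν²L/(gD³h_f))]
√(gD⁵h_f/L) = √(9.81·0.0979⁵·21.5/1140) = 0.001290
ε/(3.7D) = 3.86×10^-4; √(3.17ν²L/(gD³h_f)) = 1.35×10^-4
Q = -0.965·0.001290·ln(5.216×10^-4) = 0.009409 m³/s
Check: V = 1.25 m/s, Re = 1.22×10^5, f = 0.02339, h_f = 21.7 m ≈ 21.5 m ✓

Q ≈ 9.41 L/s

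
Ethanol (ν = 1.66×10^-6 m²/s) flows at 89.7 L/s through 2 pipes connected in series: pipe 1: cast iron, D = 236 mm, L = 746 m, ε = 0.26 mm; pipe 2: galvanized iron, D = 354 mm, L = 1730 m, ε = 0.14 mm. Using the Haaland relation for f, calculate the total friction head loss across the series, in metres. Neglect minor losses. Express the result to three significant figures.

H ≈ 18.0 m

Pipe 1: V = 2.051 m/s, Re = 2.92×10^5, ε/D = 0.00110, f = 0.02096, h_1 = f(L/D)V²/2g = 14.20 m
Pipe 2: V = 0.9114 m/s, Re = 1.94×10^5, ε/D = 3.95×10^-4, f = 0.01812, h_2 = f(L/D)V²/2g = 3.749 m
Series → Q common, losses add: H = Σh = 17.95 m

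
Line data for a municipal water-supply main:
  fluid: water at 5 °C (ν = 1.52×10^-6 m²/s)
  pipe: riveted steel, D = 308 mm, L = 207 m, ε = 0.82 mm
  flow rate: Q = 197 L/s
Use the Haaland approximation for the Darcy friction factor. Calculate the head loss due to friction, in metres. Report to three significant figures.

V = 4Q/(πD²) = 4·0.197/(π·0.308²) = 2.644 m/s
Re = VD/ν = 2.644·0.308/1.52×10^-6 = 5.36×10^5 → turbulent
ε/D = 0.82/308 = 0.00266
Haaland: f = 0.02561
h_f = f(L/D)V²/(2g) = 0.02561·(207/0.308)·2.644²/(2·9.81) = 6.132 m

h_f ≈ 6.13 m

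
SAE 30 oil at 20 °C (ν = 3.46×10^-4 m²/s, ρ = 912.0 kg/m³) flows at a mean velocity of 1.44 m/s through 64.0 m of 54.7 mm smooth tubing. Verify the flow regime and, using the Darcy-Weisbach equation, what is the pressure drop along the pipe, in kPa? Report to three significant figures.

Δp ≈ 311 kPa

Re = VD/ν = 1.44·0.05470/3.46×10^-4 = 228 → laminar (Re < 2300)
f = 64/Re = 0.2811
h_f = f(L/D)V²/(2g) = 0.2811·(64.0/0.05470)·1.44²/(2·9.81) = 34.76 m
Δp = ρg·h_f = 912.0·9.81·34.76 = 311.0 kPa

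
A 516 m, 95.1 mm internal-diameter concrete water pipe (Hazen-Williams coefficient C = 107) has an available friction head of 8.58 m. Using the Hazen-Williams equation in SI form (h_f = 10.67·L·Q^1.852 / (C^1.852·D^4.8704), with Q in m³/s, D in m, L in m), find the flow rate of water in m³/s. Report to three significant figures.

Q ≈ 0.00670 m³/s

Rearranging: Q = [h_f·C^1.852·D^4.8704 / (10.67·L)]^(1/1.852)
Q = [8.58·107^1.852·0.0951^4.8704 / (10.67·516)]^0.540 = 0.006704 m³/s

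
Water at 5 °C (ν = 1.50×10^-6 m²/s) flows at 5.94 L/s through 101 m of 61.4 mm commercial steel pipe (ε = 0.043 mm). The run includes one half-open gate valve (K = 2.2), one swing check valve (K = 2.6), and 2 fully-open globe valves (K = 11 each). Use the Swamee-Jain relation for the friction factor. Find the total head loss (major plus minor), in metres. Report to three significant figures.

V = 4Q/(πD²) = 2.006 m/s; V²/2g = 0.2051 m
Re = 8.21×10^4, ε/D = 7.00×10^-4 → f = 0.02174 (Swamee-Jain)
Major: h_f = f(L/D)·V²/2g = 0.02174·1645·0.2051 = 7.334 m
Minor: ΣK = 26.8; h_m = ΣK·V²/2g = 5.497 m
Total H_L = 7.334 + 5.497 = 12.83 m

H_L ≈ 12.8 m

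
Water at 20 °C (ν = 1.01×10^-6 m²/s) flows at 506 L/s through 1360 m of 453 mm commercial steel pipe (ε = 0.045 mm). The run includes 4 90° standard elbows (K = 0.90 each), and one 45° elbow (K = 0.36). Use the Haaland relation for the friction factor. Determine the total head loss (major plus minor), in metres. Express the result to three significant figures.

H_L ≈ 21.6 m

V = 4Q/(πD²) = 3.140 m/s; V²/2g = 0.5024 m
Re = 1.41×10^6, ε/D = 9.93×10^-5 → f = 0.01299 (Haaland)
Major: h_f = f(L/D)·V²/2g = 0.01299·3002·0.5024 = 19.59 m
Minor: ΣK = 3.96; h_m = ΣK·V²/2g = 1.989 m
Total H_L = 19.59 + 1.989 = 21.58 m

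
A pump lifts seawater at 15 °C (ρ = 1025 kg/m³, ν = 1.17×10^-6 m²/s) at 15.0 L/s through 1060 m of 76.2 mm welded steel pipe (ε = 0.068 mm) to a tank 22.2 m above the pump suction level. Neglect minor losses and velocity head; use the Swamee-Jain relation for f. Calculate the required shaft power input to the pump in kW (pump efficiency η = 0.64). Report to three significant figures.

V = 4Q/(πD²) = 3.289 m/s; Re = 2.14×10^5; ε/D = 8.92×10^-4; f = 0.02067
h_f = f(L/D)V²/2g = 158.5 m
Total head H = z + h_f = 22.2 + 158.5 = 180.7 m
P_hyd = ρgQH = 1025·9.81·0.0150·180.7 = 27.26 kW
P_shaft = P_hyd/η = 27.26/0.64 = 42.59 kW

P_shaft ≈ 42.6 kW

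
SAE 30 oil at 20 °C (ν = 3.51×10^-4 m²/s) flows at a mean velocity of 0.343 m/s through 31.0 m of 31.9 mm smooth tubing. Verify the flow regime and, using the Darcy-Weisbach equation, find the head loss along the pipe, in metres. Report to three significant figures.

h_f ≈ 12.0 m

Re = VD/ν = 0.343·0.03190/3.51×10^-4 = 31.2 → laminar (Re < 2300)
f = 64/Re = 2.053
h_f = f(L/D)V²/(2g) = 2.053·(31.0/0.03190)·0.343²/(2·9.81) = 11.96 m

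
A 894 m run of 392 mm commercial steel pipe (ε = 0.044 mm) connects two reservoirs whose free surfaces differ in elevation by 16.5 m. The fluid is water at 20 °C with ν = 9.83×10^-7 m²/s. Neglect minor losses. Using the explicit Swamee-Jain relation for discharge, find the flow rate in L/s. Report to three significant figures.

Swamee-Jain (Type II): Q = -0.965·√(gD⁵h_f/L)·ln[ε/(3.7D) + √(3.17ν²L/(gD³h_f))]
√(gD⁵h_f/L) = √(9.81·0.392⁵·16.5/894) = 0.04094
ε/(3.7D) = 3.03×10^-5; √(3.17ν²L/(gD³h_f)) = 1.68×10^-5
Q = -0.965·0.04094·ln(4.710×10^-5) = 0.3936 m³/s
Check: V = 3.26 m/s, Re = 1.30×10^6, f = 0.01342, h_f = 16.6 m ≈ 16.5 m ✓

Q ≈ 394 L/s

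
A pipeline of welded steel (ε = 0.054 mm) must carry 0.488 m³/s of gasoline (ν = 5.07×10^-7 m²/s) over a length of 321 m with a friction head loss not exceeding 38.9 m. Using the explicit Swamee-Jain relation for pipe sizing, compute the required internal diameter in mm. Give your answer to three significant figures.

Swamee-Jain (Type III): D = 0.66·[ε^1.25·(LQ²/(gh_f))^4.75 + ν·Q^9.4·(L/(gh_f))^5.2]^0.04
LQ²/(gh_f) = 0.2003; L/(gh_f) = 0.8412
Term 1 = ε^1.25·(…)^4.75 = 2.23×10^-9; Term 2 = ν·Q^9.4·(…)^5.2 = 2.43×10^-10
D = 0.66·(2.23×10^-9 + 2.43×10^-10)^0.04 = 0.2987 m = 299 mm
Check: V = 6.96 m/s, Re = 4.10×10^6, f = 0.01379, h_f = 36.6 m ≈ 38.9 m ✓

D ≈ 299 mm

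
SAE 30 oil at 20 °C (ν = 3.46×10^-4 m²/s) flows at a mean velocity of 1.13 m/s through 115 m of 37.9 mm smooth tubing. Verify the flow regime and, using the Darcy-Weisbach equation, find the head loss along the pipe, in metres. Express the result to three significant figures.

h_f ≈ 102 m

Re = VD/ν = 1.13·0.03790/3.46×10^-4 = 124 → laminar (Re < 2300)
f = 64/Re = 0.5171
h_f = f(L/D)V²/(2g) = 0.5171·(115/0.03790)·1.13²/(2·9.81) = 102.1 m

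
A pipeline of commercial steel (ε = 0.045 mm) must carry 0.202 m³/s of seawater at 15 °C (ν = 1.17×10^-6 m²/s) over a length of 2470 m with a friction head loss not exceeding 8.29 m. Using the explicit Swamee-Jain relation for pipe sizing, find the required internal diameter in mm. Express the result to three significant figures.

D ≈ 434 mm

Swamee-Jain (Type III): D = 0.66·[ε^1.25·(LQ²/(gh_f))^4.75 + ν·Q^9.4·(L/(gh_f))^5.2]^0.04
LQ²/(gh_f) = 1.239; L/(gh_f) = 30.37
Term 1 = ε^1.25·(…)^4.75 = 1.02×10^-5; Term 2 = ν·Q^9.4·(…)^5.2 = 1.77×10^-5
D = 0.66·(1.02×10^-5 + 1.77×10^-5)^0.04 = 0.4339 m = 434 mm
Check: V = 1.37 m/s, Re = 5.07×10^5, f = 0.01449, h_f = 7.85 m ≈ 8.29 m ✓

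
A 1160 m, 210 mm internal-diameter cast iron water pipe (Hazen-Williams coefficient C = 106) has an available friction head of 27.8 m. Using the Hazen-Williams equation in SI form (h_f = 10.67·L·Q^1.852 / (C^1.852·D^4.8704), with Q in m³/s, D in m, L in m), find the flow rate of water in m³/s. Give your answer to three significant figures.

Q ≈ 0.0650 m³/s

Rearranging: Q = [h_f·C^1.852·D^4.8704 / (10.67·L)]^(1/1.852)
Q = [27.8·106^1.852·0.210^4.8704 / (10.67·1160)]^0.540 = 0.06498 m³/s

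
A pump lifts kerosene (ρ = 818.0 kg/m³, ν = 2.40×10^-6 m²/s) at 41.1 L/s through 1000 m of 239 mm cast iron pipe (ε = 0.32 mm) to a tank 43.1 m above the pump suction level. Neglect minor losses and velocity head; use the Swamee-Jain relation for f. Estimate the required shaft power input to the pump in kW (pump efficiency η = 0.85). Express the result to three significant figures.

P_shaft ≈ 18.4 kW

V = 4Q/(πD²) = 0.9161 m/s; Re = 9.12×10^4; ε/D = 0.00134; f = 0.02363
h_f = f(L/D)V²/2g = 4.230 m
Total head H = z + h_f = 43.1 + 4.230 = 47.33 m
P_hyd = ρgQH = 818.0·9.81·0.0411·47.33 = 15.61 kW
P_shaft = P_hyd/η = 15.61/0.85 = 18.36 kW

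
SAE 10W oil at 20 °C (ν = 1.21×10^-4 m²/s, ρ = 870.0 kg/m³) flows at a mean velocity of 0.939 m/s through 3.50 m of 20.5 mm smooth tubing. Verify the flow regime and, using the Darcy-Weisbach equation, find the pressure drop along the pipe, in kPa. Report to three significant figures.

Δp ≈ 26.3 kPa

Re = VD/ν = 0.939·0.02050/1.21×10^-4 = 159 → laminar (Re < 2300)
f = 64/Re = 0.4023
h_f = f(L/D)V²/(2g) = 0.4023·(3.50/0.02050)·0.939²/(2·9.81) = 3.087 m
Δp = ρg·h_f = 870.0·9.81·3.087 = 26.34 kPa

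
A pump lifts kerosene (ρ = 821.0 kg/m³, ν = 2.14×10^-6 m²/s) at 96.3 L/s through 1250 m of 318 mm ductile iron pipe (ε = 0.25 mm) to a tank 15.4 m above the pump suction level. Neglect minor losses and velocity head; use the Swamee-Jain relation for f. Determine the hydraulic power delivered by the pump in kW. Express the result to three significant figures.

V = 4Q/(πD²) = 1.213 m/s; Re = 1.80×10^5; ε/D = 7.86×10^-4; f = 0.02046
h_f = f(L/D)V²/2g = 6.026 m
Total head H = z + h_f = 15.4 + 6.026 = 21.43 m
P_hyd = ρgQH = 821.0·9.81·0.0963·21.43 = 16.62 kW

P_hyd ≈ 16.6 kW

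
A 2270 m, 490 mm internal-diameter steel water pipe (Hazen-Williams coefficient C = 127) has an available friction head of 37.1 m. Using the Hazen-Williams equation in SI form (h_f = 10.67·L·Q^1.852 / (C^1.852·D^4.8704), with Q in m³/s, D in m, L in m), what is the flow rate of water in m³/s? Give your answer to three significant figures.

Rearranging: Q = [h_f·C^1.852·D^4.8704 / (10.67·L)]^(1/1.852)
Q = [37.1·127^1.852·0.490^4.8704 / (10.67·2270)]^0.540 = 0.5878 m³/s

Q ≈ 0.588 m³/s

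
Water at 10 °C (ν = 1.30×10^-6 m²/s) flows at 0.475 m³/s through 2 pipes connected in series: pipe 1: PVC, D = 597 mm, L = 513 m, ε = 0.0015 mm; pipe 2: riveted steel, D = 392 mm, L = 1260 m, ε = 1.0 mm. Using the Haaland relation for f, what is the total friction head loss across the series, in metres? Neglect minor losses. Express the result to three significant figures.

H ≈ 65.4 m

Pipe 1: V = 1.697 m/s, Re = 7.79×10^5, ε/D = 2.51×10^-6, f = 0.01212, h_1 = f(L/D)V²/2g = 1.529 m
Pipe 2: V = 3.936 m/s, Re = 1.19×10^6, ε/D = 0.00255, f = 0.02518, h_2 = f(L/D)V²/2g = 63.90 m
Series → Q common, losses add: H = Σh = 65.43 m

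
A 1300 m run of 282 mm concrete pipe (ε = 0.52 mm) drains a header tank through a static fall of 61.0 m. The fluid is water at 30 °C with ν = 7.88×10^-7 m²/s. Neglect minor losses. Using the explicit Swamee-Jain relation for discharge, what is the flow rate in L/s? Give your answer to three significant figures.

Q ≈ 209 L/s

Swamee-Jain (Type II): Q = -0.965·√(gD⁵h_f/L)·ln[ε/(3.7D) + √(3.17ν²L/(gD³h_f))]
√(gD⁵h_f/L) = √(9.81·0.282⁵·61.0/1300) = 0.02865
ε/(3.7D) = 4.98×10^-4; √(3.17ν²L/(gD³h_f)) = 1.38×10^-5
Q = -0.965·0.02865·ln(5.122×10^-4) = 0.2095 m³/s
Check: V = 3.35 m/s, Re = 1.20×10^6, f = 0.02315, h_f = 61.2 m ≈ 61.0 m ✓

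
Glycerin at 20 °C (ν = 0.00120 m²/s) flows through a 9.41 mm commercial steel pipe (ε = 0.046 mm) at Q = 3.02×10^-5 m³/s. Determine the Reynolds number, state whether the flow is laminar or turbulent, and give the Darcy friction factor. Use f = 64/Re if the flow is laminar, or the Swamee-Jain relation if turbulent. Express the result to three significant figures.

Re ≈ 3.41; laminar; f = 64/Re ≈ 18.8

V = 4Q/(πD²) = 0.4342 m/s
Re = VD/ν = 0.4342·0.00941/0.00120 = 3.41
Re < 2300 → laminar → f = 64/Re = 18.79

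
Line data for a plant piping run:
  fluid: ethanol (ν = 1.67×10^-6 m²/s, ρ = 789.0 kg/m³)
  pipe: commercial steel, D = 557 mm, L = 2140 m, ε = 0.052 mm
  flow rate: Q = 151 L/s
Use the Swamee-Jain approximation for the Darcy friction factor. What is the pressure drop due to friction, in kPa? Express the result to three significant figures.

V = 4Q/(πD²) = 4·0.151/(π·0.557²) = 0.6197 m/s
Re = VD/ν = 0.6197·0.557/1.67×10^-6 = 2.07×10^5 → turbulent
ε/D = 0.052/557 = 9.34×10^-5
Swamee-Jain: f = 0.01625
h_f = f(L/D)V²/(2g) = 0.01625·(2140/0.557)·0.6197²/(2·9.81) = 1.222 m
Δp = ρg·h_f = 789.0·9.81·1.222 = 9.460 kPa

Δp ≈ 9.46 kPa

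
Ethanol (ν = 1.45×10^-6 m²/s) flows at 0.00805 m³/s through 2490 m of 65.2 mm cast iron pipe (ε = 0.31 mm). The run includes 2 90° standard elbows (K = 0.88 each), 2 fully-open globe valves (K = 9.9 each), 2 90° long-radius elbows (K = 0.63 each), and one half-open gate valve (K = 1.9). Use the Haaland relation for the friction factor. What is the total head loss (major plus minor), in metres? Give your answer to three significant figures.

V = 4Q/(πD²) = 2.411 m/s; V²/2g = 0.2963 m
Re = 1.08×10^5, ε/D = 0.00475 → f = 0.03078 (Haaland)
Major: h_f = f(L/D)·V²/2g = 0.03078·38190·0.2963 = 348.3 m
Minor: ΣK = 24.7; h_m = ΣK·V²/2g = 7.324 m
Total H_L = 348.3 + 7.324 = 355.6 m

H_L ≈ 356 m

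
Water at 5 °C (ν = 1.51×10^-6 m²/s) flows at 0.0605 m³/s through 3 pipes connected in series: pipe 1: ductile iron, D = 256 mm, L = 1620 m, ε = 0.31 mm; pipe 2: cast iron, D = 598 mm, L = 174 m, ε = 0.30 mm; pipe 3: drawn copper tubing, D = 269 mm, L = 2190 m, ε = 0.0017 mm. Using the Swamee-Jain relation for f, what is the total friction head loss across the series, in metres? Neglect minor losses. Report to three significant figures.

H ≈ 17.2 m

Pipe 1: V = 1.175 m/s, Re = 1.99×10^5, ε/D = 0.00121, f = 0.02199, h_1 = f(L/D)V²/2g = 9.799 m
Pipe 2: V = 0.2154 m/s, Re = 8.53×10^4, ε/D = 5.02×10^-4, f = 0.02086, h_2 = f(L/D)V²/2g = 0.01435 m
Pipe 3: V = 1.065 m/s, Re = 1.90×10^5, ε/D = 6.32×10^-6, f = 0.01575, h_3 = f(L/D)V²/2g = 7.406 m
Series → Q common, losses add: H = Σh = 17.22 m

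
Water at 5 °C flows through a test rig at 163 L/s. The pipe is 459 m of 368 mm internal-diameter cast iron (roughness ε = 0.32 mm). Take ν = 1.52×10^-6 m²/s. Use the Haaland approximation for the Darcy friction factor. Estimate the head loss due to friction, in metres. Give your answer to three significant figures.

h_f ≈ 2.95 m

V = 4Q/(πD²) = 4·0.163/(π·0.368²) = 1.533 m/s
Re = VD/ν = 1.533·0.368/1.52×10^-6 = 3.71×10^5 → turbulent
ε/D = 0.32/368 = 8.70×10^-4
Haaland: f = 0.01979
h_f = f(L/D)V²/(2g) = 0.01979·(459/0.368)·1.533²/(2·9.81) = 2.954 m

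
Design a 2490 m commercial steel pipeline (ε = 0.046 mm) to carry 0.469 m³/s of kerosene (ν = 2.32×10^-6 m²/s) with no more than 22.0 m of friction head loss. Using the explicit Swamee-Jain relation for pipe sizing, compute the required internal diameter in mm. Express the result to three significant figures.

Swamee-Jain (Type III): D = 0.66·[ε^1.25·(LQ²/(gh_f))^4.75 + ν·Q^9.4·(L/(gh_f))^5.2]^0.04
LQ²/(gh_f) = 2.538; L/(gh_f) = 11.54
Term 1 = ε^1.25·(…)^4.75 = 3.16×10^-4; Term 2 = ν·Q^9.4·(…)^5.2 = 6.27×10^-4
D = 0.66·(3.16×10^-4 + 6.27×10^-4)^0.04 = 0.4995 m = 499 mm
Check: V = 2.39 m/s, Re = 5.15×10^5, f = 0.01432, h_f = 20.8 m ≈ 22.0 m ✓

D ≈ 499 mm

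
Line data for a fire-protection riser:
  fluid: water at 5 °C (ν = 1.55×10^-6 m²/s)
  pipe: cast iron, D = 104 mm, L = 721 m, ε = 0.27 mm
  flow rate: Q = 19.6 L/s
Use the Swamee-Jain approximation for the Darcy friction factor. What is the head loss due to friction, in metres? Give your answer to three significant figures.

V = 4Q/(πD²) = 4·0.0196/(π·0.104²) = 2.307 m/s
Re = VD/ν = 2.307·0.104/1.55×10^-6 = 1.55×10^5 → turbulent
ε/D = 0.27/104 = 0.00260
Swamee-Jain: f = 0.02629
h_f = f(L/D)V²/(2g) = 0.02629·(721/0.104)·2.307²/(2·9.81) = 49.44 m

h_f ≈ 49.4 m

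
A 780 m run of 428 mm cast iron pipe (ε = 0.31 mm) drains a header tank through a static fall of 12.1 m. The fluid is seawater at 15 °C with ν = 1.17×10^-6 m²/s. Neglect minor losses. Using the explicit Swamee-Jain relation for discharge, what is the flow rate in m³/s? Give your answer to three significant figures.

Q ≈ 0.381 m³/s

Swamee-Jain (Type II): Q = -0.965·√(gD⁵h_f/L)·ln[ε/(3.7D) + √(3.17ν²L/(gD³h_f))]
√(gD⁵h_f/L) = √(9.81·0.428⁵·12.1/780) = 0.04675
ε/(3.7D) = 1.96×10^-4; √(3.17ν²L/(gD³h_f)) = 1.91×10^-5
Q = -0.965·0.04675·ln(2.148×10^-4) = 0.3810 m³/s
Check: V = 2.65 m/s, Re = 9.69×10^5, f = 0.01867, h_f = 12.2 m ≈ 12.1 m ✓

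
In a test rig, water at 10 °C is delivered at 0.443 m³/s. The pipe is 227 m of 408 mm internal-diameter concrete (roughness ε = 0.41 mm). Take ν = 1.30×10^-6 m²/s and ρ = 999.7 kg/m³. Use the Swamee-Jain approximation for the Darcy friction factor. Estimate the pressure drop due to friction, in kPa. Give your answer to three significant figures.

V = 4Q/(πD²) = 4·0.443/(π·0.408²) = 3.388 m/s
Re = VD/ν = 3.388·0.408/1.30×10^-6 = 1.06×10^6 → turbulent
ε/D = 0.41/408 = 0.00100
Swamee-Jain: f = 0.02003
h_f = f(L/D)V²/(2g) = 0.02003·(227/0.408)·3.388²/(2·9.81) = 6.522 m
Δp = ρg·h_f = 999.7·9.81·6.522 = 63.96 kPa

Δp ≈ 64.0 kPa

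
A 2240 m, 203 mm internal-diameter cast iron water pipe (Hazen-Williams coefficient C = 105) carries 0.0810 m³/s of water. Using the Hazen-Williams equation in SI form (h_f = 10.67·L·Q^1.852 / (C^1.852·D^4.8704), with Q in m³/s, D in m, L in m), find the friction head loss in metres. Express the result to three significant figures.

h_f ≈ 96.9 m

h_f = 10.67·2240·0.0810^1.852 / (105^1.852·0.203^4.8704) = 96.93 m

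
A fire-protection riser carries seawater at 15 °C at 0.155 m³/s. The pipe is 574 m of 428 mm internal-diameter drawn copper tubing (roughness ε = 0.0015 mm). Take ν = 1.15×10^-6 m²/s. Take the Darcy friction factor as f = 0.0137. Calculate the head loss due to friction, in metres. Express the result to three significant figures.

h_f ≈ 1.09 m

V = 4Q/(πD²) = 4·0.155/(π·0.428²) = 1.077 m/s
h_f = f(L/D)V²/(2g) = 0.01370·(574/0.428)·1.077²/(2·9.81) = 1.087 m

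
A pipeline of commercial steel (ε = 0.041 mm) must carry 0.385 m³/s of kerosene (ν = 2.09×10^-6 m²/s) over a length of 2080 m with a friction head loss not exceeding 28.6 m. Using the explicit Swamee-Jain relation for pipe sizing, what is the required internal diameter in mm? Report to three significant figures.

Swamee-Jain (Type III): D = 0.66·[ε^1.25·(LQ²/(gh_f))^4.75 + ν·Q^9.4·(L/(gh_f))^5.2]^0.04
LQ²/(gh_f) = 1.099; L/(gh_f) = 7.414
Term 1 = ε^1.25·(…)^4.75 = 5.13×10^-6; Term 2 = ν·Q^9.4·(…)^5.2 = 8.86×10^-6
D = 0.66·(5.13×10^-6 + 8.86×10^-6)^0.04 = 0.4221 m = 422 mm
Check: V = 2.75 m/s, Re = 5.56×10^5, f = 0.01426, h_f = 27.1 m ≈ 28.6 m ✓

D ≈ 422 mm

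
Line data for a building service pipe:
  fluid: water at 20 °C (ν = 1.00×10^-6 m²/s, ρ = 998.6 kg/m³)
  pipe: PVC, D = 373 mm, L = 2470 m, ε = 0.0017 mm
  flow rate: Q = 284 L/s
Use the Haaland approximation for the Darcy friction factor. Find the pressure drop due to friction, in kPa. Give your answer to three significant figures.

Δp ≈ 262 kPa

V = 4Q/(πD²) = 4·0.284/(π·0.373²) = 2.599 m/s
Re = VD/ν = 2.599·0.373/1.00×10^-6 = 9.69×10^5 → turbulent
ε/D = 0.0017/373 = 4.56×10^-6
Haaland: f = 0.01172
h_f = f(L/D)V²/(2g) = 0.01172·(2470/0.373)·2.599²/(2·9.81) = 26.73 m
Δp = ρg·h_f = 998.6·9.81·26.73 = 261.8 kPa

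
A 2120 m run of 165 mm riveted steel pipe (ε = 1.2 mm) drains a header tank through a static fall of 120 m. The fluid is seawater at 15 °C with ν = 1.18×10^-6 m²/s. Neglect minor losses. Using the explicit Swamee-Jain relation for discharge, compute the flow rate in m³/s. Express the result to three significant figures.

Q ≈ 0.0494 m³/s

Swamee-Jain (Type II): Q = -0.965·√(gD⁵h_f/L)·ln[ε/(3.7D) + √(3.17ν²L/(gD³h_f))]
√(gD⁵h_f/L) = √(9.81·0.165⁵·120/2120) = 0.008241
ε/(3.7D) = 0.00197; √(3.17ν²L/(gD³h_f)) = 4.21×10^-5
Q = -0.965·0.008241·ln(0.002008) = 0.04939 m³/s
Check: V = 2.31 m/s, Re = 3.23×10^5, f = 0.03448, h_f = 120 m ≈ 120 m ✓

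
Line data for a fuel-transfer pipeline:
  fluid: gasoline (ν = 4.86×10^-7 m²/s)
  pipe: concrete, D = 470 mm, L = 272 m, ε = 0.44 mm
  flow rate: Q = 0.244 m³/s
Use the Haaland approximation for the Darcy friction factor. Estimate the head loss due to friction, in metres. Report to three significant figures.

h_f ≈ 1.14 m

V = 4Q/(πD²) = 4·0.244/(π·0.470²) = 1.406 m/s
Re = VD/ν = 1.406·0.470/4.86×10^-7 = 1.36×10^6 → turbulent
ε/D = 0.44/470 = 9.36×10^-4
Haaland: f = 0.01957
h_f = f(L/D)V²/(2g) = 0.01957·(272/0.470)·1.406²/(2·9.81) = 1.142 m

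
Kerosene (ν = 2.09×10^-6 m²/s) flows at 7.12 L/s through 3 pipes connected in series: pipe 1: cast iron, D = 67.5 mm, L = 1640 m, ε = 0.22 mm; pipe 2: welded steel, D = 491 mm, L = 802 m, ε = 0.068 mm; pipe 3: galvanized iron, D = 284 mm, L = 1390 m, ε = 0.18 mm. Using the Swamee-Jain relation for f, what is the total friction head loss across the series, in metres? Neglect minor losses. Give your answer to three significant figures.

Pipe 1: V = 1.990 m/s, Re = 6.43×10^4, ε/D = 0.00326, f = 0.02895, h_1 = f(L/D)V²/2g = 141.9 m
Pipe 2: V = 0.03760 m/s, Re = 8830, ε/D = 1.38×10^-4, f = 0.03229, h_2 = f(L/D)V²/2g = 0.003801 m
Pipe 3: V = 0.1124 m/s, Re = 1.53×10^4, ε/D = 6.34×10^-4, f = 0.02898, h_3 = f(L/D)V²/2g = 0.09134 m
Series → Q common, losses add: H = Σh = 142.0 m

H ≈ 142 m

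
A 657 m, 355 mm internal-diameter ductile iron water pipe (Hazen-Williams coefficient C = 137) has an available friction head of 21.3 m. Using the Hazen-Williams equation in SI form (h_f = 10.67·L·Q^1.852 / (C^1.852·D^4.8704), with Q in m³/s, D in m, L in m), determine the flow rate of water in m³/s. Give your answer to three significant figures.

Q ≈ 0.393 m³/s

Rearranging: Q = [h_f·C^1.852·D^4.8704 / (10.67·L)]^(1/1.852)
Q = [21.3·137^1.852·0.355^4.8704 / (10.67·657)]^0.540 = 0.3932 m³/s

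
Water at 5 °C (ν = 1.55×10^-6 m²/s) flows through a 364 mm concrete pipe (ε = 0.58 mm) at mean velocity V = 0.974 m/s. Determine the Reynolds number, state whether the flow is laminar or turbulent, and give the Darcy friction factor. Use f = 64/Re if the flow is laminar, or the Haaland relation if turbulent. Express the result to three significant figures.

Re ≈ 2.29×10^5; turbulent; f ≈ 0.0229

Re = VD/ν = 0.9740·0.364/1.55×10^-6 = 2.29×10^5
Re > 4000 → turbulent; ε/D = 0.00159
Haaland: f = 0.02291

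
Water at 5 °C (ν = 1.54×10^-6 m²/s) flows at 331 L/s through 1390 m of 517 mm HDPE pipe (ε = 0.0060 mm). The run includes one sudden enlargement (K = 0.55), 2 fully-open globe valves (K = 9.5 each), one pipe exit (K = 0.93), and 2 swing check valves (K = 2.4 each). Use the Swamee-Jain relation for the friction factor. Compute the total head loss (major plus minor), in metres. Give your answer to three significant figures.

V = 4Q/(πD²) = 1.577 m/s; V²/2g = 0.1267 m
Re = 5.29×10^5, ε/D = 1.16×10^-5 → f = 0.01315 (Swamee-Jain)
Major: h_f = f(L/D)·V²/2g = 0.01315·2689·0.1267 = 4.480 m
Minor: ΣK = 25.3; h_m = ΣK·V²/2g = 3.203 m
Total H_L = 4.480 + 3.203 = 7.683 m

H_L ≈ 7.68 m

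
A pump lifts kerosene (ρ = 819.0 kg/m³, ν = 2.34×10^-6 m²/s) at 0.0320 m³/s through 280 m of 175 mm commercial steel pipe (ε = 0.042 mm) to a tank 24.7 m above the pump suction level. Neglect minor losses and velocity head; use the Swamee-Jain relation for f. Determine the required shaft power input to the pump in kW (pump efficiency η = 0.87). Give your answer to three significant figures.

P_shaft ≈ 8.12 kW

V = 4Q/(πD²) = 1.330 m/s; Re = 9.95×10^4; ε/D = 2.40×10^-4; f = 0.01922
h_f = f(L/D)V²/2g = 2.774 m
Total head H = z + h_f = 24.7 + 2.774 = 27.47 m
P_hyd = ρgQH = 819.0·9.81·0.0320·27.47 = 7.063 kW
P_shaft = P_hyd/η = 7.063/0.87 = 8.119 kW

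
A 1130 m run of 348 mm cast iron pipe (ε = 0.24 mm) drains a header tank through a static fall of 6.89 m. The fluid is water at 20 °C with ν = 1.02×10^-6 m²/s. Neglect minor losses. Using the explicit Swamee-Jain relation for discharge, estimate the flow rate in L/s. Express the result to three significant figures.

Q ≈ 142 L/s

Swamee-Jain (Type II): Q = -0.965·√(gD⁵h_f/L)·ln[ε/(3.7D) + √(3.17ν²L/(gD³h_f))]
√(gD⁵h_f/L) = √(9.81·0.348⁵·6.89/1130) = 0.01747
ε/(3.7D) = 1.86×10^-4; √(3.17ν²L/(gD³h_f)) = 3.62×10^-5
Q = -0.965·0.01747·ln(2.226×10^-4) = 0.1418 m³/s
Check: V = 1.49 m/s, Re = 5.09×10^5, f = 0.01885, h_f = 6.94 m ≈ 6.89 m ✓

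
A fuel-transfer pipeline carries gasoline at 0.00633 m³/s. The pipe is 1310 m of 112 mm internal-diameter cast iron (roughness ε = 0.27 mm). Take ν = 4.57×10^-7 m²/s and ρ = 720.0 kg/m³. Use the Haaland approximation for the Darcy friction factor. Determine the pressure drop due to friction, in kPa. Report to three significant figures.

V = 4Q/(πD²) = 4·0.00633/(π·0.112²) = 0.6425 m/s
Re = VD/ν = 0.6425·0.112/4.57×10^-7 = 1.57×10^5 → turbulent
ε/D = 0.27/112 = 0.00241
Haaland: f = 0.02555
h_f = f(L/D)V²/(2g) = 0.02555·(1310/0.112)·0.6425²/(2·9.81) = 6.288 m
Δp = ρg·h_f = 720.0·9.81·6.288 = 44.41 kPa

Δp ≈ 44.4 kPa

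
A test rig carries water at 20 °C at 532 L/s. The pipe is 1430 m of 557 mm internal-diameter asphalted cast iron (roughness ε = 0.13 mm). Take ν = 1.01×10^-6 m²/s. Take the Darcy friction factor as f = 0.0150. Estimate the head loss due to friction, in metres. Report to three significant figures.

h_f ≈ 9.36 m

V = 4Q/(πD²) = 4·0.532/(π·0.557²) = 2.183 m/s
h_f = f(L/D)V²/(2g) = 0.01500·(1430/0.557)·2.183²/(2·9.81) = 9.356 m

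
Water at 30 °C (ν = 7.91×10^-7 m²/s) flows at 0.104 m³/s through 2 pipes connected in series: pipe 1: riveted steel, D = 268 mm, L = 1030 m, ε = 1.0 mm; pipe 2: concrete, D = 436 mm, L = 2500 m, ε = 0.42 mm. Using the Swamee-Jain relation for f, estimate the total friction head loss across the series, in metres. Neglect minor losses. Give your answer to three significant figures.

H ≈ 21.6 m

Pipe 1: V = 1.844 m/s, Re = 6.25×10^5, ε/D = 0.00373, f = 0.02812, h_1 = f(L/D)V²/2g = 18.72 m
Pipe 2: V = 0.6966 m/s, Re = 3.84×10^5, ε/D = 9.63×10^-4, f = 0.02038, h_2 = f(L/D)V²/2g = 2.890 m
Series → Q common, losses add: H = Σh = 21.61 m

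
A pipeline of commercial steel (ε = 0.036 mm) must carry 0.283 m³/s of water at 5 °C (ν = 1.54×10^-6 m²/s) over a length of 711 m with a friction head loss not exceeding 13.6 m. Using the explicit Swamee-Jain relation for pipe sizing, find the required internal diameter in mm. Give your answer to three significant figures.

Swamee-Jain (Type III): D = 0.66·[ε^1.25·(LQ²/(gh_f))^4.75 + ν·Q^9.4·(L/(gh_f))^5.2]^0.04
LQ²/(gh_f) = 0.4268; L/(gh_f) = 5.329
Term 1 = ε^1.25·(…)^4.75 = 4.89×10^-8; Term 2 = ν·Q^9.4·(…)^5.2 = 6.50×10^-8
D = 0.66·(4.89×10^-8 + 6.50×10^-8)^0.04 = 0.3482 m = 348 mm
Check: V = 2.97 m/s, Re = 6.72×10^5, f = 0.01406, h_f = 12.9 m ≈ 13.6 m ✓

D ≈ 348 mm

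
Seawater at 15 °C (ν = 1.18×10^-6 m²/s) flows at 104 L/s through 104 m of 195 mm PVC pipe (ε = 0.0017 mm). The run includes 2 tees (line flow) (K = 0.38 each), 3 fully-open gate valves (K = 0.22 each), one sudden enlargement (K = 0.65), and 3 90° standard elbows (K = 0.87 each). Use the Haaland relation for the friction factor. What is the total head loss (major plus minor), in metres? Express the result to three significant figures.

V = 4Q/(πD²) = 3.482 m/s; V²/2g = 0.6181 m
Re = 5.75×10^5, ε/D = 8.72×10^-6 → f = 0.01285 (Haaland)
Major: h_f = f(L/D)·V²/2g = 0.01285·533.3·0.6181 = 4.236 m
Minor: ΣK = 4.68; h_m = ΣK·V²/2g = 2.893 m
Total H_L = 4.236 + 2.893 = 7.128 m

H_L ≈ 7.13 m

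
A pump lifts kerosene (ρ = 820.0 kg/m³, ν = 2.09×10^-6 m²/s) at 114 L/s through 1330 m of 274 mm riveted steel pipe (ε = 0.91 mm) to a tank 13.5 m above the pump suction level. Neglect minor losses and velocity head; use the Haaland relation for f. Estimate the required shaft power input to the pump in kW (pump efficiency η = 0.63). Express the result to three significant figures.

P_shaft ≈ 56.6 kW

V = 4Q/(πD²) = 1.933 m/s; Re = 2.53×10^5; ε/D = 0.00332; f = 0.02743
h_f = f(L/D)V²/2g = 25.37 m
Total head H = z + h_f = 13.5 + 25.37 = 38.87 m
P_hyd = ρgQH = 820.0·9.81·0.114·38.87 = 35.64 kW
P_shaft = P_hyd/η = 35.64/0.63 = 56.57 kW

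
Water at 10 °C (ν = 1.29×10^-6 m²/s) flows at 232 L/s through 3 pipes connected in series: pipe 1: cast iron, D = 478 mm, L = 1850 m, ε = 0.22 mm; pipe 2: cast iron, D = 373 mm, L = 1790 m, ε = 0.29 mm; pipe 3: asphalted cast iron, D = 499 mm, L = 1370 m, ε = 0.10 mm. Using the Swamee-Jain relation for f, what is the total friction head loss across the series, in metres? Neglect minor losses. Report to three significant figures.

H ≈ 30.0 m

Pipe 1: V = 1.293 m/s, Re = 4.79×10^5, ε/D = 4.60×10^-4, f = 0.01756, h_1 = f(L/D)V²/2g = 5.791 m
Pipe 2: V = 2.123 m/s, Re = 6.14×10^5, ε/D = 7.77×10^-4, f = 0.01919, h_2 = f(L/D)V²/2g = 21.15 m
Pipe 3: V = 1.186 m/s, Re = 4.59×10^5, ε/D = 2.00×10^-4, f = 0.01563, h_3 = f(L/D)V²/2g = 3.079 m
Series → Q common, losses add: H = Σh = 30.02 m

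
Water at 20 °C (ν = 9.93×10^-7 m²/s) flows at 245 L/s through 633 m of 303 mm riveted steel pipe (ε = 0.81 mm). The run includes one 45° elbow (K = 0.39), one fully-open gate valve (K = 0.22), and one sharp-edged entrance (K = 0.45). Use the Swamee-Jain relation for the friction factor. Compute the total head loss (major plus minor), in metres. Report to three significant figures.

H_L ≈ 32.0 m

V = 4Q/(πD²) = 3.398 m/s; V²/2g = 0.5884 m
Re = 1.04×10^6, ε/D = 0.00267 → f = 0.02555 (Swamee-Jain)
Major: h_f = f(L/D)·V²/2g = 0.02555·2089·0.5884 = 31.41 m
Minor: ΣK = 1.06; h_m = ΣK·V²/2g = 0.6237 m
Total H_L = 31.41 + 0.6237 = 32.03 m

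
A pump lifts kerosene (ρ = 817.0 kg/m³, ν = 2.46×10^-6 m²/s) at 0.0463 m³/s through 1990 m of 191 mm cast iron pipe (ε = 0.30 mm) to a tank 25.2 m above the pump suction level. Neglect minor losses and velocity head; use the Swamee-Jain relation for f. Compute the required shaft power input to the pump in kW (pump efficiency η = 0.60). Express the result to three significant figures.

P_shaft ≈ 36.0 kW

V = 4Q/(πD²) = 1.616 m/s; Re = 1.25×10^5; ε/D = 0.00157; f = 0.02378
h_f = f(L/D)V²/2g = 32.98 m
Total head H = z + h_f = 25.2 + 32.98 = 58.18 m
P_hyd = ρgQH = 817.0·9.81·0.0463·58.18 = 21.59 kW
P_shaft = P_hyd/η = 21.59/0.60 = 35.98 kW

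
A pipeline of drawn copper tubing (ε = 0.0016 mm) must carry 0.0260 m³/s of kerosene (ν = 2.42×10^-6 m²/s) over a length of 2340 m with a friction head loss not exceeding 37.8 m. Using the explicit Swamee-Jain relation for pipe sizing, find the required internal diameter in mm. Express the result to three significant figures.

D ≈ 146 mm

Swamee-Jain (Type III): D = 0.66·[ε^1.25·(LQ²/(gh_f))^4.75 + ν·Q^9.4·(L/(gh_f))^5.2]^0.04
LQ²/(gh_f) = 0.004266; L/(gh_f) = 6.310
Term 1 = ε^1.25·(…)^4.75 = 3.15×10^-19; Term 2 = ν·Q^9.4·(…)^5.2 = 4.41×10^-17
D = 0.66·(3.15×10^-19 + 4.41×10^-17)^0.04 = 0.1464 m = 146 mm
Check: V = 1.55 m/s, Re = 9.35×10^4, f = 0.01818, h_f = 35.4 m ≈ 37.8 m ✓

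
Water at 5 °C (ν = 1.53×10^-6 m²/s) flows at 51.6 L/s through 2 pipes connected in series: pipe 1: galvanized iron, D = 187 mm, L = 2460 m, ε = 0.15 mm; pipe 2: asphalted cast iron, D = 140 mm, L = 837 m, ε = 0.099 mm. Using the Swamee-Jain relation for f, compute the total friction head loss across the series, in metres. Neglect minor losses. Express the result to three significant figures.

Pipe 1: V = 1.879 m/s, Re = 2.30×10^5, ε/D = 8.02×10^-4, f = 0.02019, h_1 = f(L/D)V²/2g = 47.78 m
Pipe 2: V = 3.352 m/s, Re = 3.07×10^5, ε/D = 7.07×10^-4, f = 0.01940, h_2 = f(L/D)V²/2g = 66.43 m
Series → Q common, losses add: H = Σh = 114.2 m

H ≈ 114 m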